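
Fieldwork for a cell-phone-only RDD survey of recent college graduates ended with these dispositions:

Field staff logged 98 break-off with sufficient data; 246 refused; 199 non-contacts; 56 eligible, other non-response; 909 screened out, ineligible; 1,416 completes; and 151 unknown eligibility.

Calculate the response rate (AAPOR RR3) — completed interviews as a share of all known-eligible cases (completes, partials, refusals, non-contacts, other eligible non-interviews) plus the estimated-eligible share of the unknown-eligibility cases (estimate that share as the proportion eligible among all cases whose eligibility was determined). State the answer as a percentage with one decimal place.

66.8%

Numerator = 1416
Known eligible = 1416 + 98 + 246 + 199 + 56 = 2015
e = 2015 / (2015 + 909) = 2015 / 2924 = 0.6891
e × U = 0.6891 × 151 = 104.05
Denom = 2015 + 104.05 = 2119.05
RR3 = 1416 / 2119.05 = 0.6682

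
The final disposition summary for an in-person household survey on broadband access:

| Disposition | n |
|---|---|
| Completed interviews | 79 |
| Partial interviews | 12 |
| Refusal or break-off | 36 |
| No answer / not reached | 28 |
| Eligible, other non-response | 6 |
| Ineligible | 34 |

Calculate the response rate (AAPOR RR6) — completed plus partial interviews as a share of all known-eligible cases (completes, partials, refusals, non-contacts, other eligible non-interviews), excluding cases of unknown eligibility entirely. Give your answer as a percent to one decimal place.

56.5%

Numerator = 79 + 12 = 91
Denom = 79 + 12 + 36 + 28 + 6 = 161
RR6 = 91 / 161 = 0.5652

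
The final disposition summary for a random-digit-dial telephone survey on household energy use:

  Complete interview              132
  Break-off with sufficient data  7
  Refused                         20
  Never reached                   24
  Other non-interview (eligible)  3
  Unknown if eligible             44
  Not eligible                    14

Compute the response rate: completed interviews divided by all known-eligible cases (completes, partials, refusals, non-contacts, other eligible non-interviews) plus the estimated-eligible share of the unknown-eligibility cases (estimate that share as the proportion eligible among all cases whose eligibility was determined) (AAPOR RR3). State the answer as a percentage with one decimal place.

58.2%

Num → 132
Eligible (known) → 132 + 7 + 20 + 24 + 3 = 186
e = 186 / (186 + 14) = 186 / 200 = 0.9300
Eligible share of unknowns → 0.9300 × 44 = 40.92
Base → 186 + 40.92 = 226.92
RR3 = 132 / 226.92 = 0.5817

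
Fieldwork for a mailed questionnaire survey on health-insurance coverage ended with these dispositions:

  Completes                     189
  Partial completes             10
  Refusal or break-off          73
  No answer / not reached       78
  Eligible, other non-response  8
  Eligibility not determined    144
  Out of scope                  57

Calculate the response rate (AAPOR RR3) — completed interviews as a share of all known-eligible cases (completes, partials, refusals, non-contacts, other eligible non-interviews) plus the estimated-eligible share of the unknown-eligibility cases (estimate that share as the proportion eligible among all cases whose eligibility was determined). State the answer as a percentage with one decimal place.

39.2%

Num = 189
Determined eligible = 189 + 10 + 73 + 78 + 8 = 358
e = 358 / (358 + 57) = 358 / 415 = 0.8627
Eligible share of unknowns = 0.8627 × 144 = 124.23
Denom = 358 + 124.23 = 482.23
RR3 = 189 / 482.23 = 0.3919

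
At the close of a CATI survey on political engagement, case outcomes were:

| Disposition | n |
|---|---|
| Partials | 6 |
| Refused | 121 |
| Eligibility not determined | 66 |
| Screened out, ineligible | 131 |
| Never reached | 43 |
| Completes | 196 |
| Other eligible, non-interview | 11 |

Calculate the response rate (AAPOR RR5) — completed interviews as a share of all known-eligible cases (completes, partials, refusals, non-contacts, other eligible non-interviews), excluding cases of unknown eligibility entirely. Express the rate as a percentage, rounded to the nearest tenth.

52.0%

Top → 196
Base → 196 + 6 + 121 + 43 + 11 = 377
RR5 = 196 / 377 = 0.5199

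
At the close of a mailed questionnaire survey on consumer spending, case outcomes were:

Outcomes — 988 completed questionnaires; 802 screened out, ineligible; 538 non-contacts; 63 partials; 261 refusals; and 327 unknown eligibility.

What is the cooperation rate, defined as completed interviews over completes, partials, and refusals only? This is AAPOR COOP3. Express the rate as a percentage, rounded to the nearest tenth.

75.3%

Numerator: 988
Denominator: 988 + 63 + 261 = 1312
COOP3 = 988 / 1312 = 0.7530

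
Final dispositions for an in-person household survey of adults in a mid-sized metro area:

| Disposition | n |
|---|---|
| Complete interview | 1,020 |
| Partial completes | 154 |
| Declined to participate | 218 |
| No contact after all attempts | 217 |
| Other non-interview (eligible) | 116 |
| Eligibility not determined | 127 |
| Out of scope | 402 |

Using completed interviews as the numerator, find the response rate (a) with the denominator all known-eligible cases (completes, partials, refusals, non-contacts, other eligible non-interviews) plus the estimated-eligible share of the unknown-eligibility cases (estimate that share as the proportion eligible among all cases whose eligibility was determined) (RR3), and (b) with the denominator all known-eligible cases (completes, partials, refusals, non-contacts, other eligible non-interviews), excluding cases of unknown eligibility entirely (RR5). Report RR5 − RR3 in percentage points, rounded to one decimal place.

Num → 1020
Known eligible → 1020 + 154 + 218 + 217 + 116 = 1725
e = 1725 / (1725 + 402) = 1725 / 2127 = 0.8110
e × U → 0.8110 × 127 = 103.00
Denom → 1725 + 103.00 = 1828.00
RR3 = 1020 / 1828.00 = 0.5580
Denom → 1020 + 154 + 218 + 217 + 116 = 1725
RR5 = 1020 / 1725 = 0.5913
Difference = 59.13 − 55.80 = 3.33 percentage points

3.3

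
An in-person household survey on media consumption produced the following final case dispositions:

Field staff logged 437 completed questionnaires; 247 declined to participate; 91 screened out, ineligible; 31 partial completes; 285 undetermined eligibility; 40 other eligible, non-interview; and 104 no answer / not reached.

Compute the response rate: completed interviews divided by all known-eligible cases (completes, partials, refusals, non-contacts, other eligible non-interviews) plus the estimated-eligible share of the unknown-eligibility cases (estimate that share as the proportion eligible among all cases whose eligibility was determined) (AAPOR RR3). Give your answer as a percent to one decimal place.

Numerator: 437
Eligible (known): 437 + 31 + 247 + 104 + 40 = 859
e = 859 / (859 + 91) = 859 / 950 = 0.9042
e × U: 0.9042 × 285 = 257.70
Denominator: 859 + 257.70 = 1116.70
RR3 = 437 / 1116.70 = 0.3913

39.1%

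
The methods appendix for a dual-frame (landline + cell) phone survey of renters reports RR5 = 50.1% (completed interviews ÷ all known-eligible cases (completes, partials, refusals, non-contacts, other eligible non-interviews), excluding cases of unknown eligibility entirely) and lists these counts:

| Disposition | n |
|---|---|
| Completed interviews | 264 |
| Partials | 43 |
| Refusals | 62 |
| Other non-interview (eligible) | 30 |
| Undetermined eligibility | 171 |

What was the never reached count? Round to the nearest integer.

128

RR5 = 264 / D = 0.501
D = 264 / 0.501 = 526.9
Other denominator terms total 399
never reached = 526.9 − 399 ≈ 128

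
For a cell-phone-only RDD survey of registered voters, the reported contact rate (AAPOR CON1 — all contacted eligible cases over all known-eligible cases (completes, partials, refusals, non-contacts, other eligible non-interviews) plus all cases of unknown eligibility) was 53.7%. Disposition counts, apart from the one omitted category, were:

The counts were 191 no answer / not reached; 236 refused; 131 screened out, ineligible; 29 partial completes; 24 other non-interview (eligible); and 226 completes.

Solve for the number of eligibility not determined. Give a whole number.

253

Top: 226 + 29 + 236 + 24 = 515
CON1 = 515 / D = 0.537
D = 515 / 0.537 = 959.0
Rest of base = 706
eligibility not determined = 959.0 − 706 ≈ 253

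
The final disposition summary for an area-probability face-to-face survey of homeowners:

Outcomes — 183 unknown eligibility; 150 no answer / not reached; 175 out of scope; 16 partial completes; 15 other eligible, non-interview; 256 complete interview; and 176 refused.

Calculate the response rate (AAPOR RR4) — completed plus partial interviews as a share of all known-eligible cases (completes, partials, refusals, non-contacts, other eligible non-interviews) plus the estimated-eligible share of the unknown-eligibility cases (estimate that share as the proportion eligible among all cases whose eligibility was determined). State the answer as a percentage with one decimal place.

36.0%

Num = 256 + 16 = 272
Determined eligible = 256 + 16 + 176 + 150 + 15 = 613
e = 613 / (613 + 175) = 613 / 788 = 0.7779
Eligible share of unknowns = 0.7779 × 183 = 142.36
Base = 613 + 142.36 = 755.36
RR4 = 272 / 755.36 = 0.3601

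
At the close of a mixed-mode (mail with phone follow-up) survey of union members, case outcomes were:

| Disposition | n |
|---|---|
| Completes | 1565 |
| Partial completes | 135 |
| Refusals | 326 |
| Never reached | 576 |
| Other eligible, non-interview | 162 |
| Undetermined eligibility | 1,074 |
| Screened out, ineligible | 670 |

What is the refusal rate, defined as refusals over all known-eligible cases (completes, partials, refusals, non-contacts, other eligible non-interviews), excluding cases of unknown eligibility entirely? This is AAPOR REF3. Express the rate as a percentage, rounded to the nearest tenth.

Num: 326
Base: 1565 + 135 + 326 + 576 + 162 = 2764
REF3 = 326 / 2764 = 0.1179

11.8%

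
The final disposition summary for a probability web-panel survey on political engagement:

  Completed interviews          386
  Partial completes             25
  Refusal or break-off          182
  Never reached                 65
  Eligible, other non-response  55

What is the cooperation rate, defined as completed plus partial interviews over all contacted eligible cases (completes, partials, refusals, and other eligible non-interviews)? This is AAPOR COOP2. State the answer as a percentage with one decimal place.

Num = 386 + 25 = 411
Denom = 386 + 25 + 182 + 55 = 648
COOP2 = 411 / 648 = 0.6343

63.4%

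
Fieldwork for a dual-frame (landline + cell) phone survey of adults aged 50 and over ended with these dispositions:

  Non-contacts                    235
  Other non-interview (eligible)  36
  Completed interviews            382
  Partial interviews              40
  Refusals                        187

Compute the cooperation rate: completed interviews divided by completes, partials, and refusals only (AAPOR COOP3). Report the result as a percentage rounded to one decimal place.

Numerator → 382
Denominator → 382 + 40 + 187 = 609
COOP3 = 382 / 609 = 0.6273

62.7%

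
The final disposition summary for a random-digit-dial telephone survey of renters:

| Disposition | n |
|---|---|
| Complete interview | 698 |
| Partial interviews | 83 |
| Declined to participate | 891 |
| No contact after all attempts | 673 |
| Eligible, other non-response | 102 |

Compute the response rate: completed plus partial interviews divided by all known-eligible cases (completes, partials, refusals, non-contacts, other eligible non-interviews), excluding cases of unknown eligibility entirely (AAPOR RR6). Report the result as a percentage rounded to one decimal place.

Num: 698 + 83 = 781
Denominator: 698 + 83 + 891 + 673 + 102 = 2447
RR6 = 781 / 2447 = 0.3192

31.9%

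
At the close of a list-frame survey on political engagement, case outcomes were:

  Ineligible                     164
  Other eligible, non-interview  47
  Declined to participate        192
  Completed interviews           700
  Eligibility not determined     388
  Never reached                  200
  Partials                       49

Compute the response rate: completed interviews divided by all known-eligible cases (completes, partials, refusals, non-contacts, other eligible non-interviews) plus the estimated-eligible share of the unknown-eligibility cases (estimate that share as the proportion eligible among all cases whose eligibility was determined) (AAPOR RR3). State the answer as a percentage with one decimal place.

Numerator = 700
Known eligible = 700 + 49 + 192 + 200 + 47 = 1188
e = 1188 / (1188 + 164) = 1188 / 1352 = 0.8787
Estimated eligible among unknowns = 0.8787 × 388 = 340.94
Denom = 1188 + 340.94 = 1528.94
RR3 = 700 / 1528.94 = 0.4578

45.8%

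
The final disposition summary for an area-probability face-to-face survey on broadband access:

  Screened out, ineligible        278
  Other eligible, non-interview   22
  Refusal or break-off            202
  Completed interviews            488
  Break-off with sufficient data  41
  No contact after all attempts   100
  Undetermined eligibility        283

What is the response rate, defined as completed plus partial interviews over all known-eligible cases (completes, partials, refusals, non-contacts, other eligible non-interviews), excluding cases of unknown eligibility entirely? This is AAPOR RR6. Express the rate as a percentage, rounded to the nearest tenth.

Top → 488 + 41 = 529
Base → 488 + 41 + 202 + 100 + 22 = 853
RR6 = 529 / 853 = 0.6202

62.0%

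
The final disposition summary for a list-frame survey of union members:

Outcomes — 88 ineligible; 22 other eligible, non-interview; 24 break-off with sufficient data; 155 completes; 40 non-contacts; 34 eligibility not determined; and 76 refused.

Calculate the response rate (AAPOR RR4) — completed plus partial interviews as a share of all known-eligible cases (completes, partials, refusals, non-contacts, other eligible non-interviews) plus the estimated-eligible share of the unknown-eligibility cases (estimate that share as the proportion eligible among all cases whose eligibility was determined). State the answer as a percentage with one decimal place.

Numerator = 155 + 24 = 179
Determined eligible = 155 + 24 + 76 + 40 + 22 = 317
e = 317 / (317 + 88) = 317 / 405 = 0.7827
Eligible share of unknowns = 0.7827 × 34 = 26.61
Denom = 317 + 26.61 = 343.61
RR4 = 179 / 343.61 = 0.5209

52.1%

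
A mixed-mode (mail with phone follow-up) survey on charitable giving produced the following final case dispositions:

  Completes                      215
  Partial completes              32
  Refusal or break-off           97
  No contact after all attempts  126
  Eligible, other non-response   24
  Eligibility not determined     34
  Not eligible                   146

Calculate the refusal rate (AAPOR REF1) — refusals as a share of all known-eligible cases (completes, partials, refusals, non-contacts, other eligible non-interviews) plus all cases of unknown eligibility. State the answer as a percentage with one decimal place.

18.4%

Top: 97
Base: 215 + 32 + 97 + 126 + 24 + 34 = 528
REF1 = 97 / 528 = 0.1837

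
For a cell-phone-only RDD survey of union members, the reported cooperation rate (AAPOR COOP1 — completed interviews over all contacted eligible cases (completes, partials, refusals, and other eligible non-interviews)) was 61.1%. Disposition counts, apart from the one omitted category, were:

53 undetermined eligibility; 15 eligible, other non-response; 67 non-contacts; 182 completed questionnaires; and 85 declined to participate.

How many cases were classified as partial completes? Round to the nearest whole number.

16

COOP1 = 182 / D = 0.611
D = 182 / 0.611 = 297.9
Remaining denominator categories sum to 282
partial completes = 297.9 − 282 ≈ 16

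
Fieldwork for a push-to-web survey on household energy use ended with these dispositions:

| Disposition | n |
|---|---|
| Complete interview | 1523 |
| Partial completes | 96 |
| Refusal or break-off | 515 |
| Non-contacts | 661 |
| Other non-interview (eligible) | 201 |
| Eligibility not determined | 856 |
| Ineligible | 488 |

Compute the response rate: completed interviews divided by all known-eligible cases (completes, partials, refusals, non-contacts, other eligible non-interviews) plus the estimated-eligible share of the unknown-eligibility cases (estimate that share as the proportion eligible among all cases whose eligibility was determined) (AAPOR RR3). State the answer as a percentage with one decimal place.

40.8%

Numerator = 1523
Known eligible = 1523 + 96 + 515 + 661 + 201 = 2996
e = 2996 / (2996 + 488) = 2996 / 3484 = 0.8599
Eligible share of unknowns = 0.8599 × 856 = 736.07
Base = 2996 + 736.07 = 3732.07
RR3 = 1523 / 3732.07 = 0.4081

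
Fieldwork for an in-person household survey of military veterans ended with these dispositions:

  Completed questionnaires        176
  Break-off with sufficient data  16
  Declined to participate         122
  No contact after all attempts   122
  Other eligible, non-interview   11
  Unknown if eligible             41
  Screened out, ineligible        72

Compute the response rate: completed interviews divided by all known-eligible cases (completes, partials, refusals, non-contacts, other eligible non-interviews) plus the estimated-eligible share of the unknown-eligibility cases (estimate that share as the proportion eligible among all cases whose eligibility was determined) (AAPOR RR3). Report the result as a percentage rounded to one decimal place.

Numerator = 176
Eligible (known) = 176 + 16 + 122 + 122 + 11 = 447
e = 447 / (447 + 72) = 447 / 519 = 0.8613
Estimated eligible among unknowns = 0.8613 × 41 = 35.31
Base = 447 + 35.31 = 482.31
RR3 = 176 / 482.31 = 0.3649

36.5%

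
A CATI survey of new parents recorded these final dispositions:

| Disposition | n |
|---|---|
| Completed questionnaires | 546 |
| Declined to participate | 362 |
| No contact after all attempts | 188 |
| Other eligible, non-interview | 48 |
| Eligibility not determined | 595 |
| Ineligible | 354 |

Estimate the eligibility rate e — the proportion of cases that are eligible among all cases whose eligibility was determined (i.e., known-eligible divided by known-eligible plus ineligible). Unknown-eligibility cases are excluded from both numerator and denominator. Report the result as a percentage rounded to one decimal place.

76.4%

Determined eligible → 546 + 362 + 188 + 48 = 1144
e = 1144 / (1144 + 354) = 1144 / 1498 = 0.7637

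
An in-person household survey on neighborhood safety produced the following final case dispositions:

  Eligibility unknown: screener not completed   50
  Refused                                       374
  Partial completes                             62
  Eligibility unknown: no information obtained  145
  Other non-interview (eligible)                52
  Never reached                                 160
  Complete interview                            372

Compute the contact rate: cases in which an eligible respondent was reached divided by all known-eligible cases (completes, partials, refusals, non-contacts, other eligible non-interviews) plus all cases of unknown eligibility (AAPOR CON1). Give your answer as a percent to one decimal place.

70.8%

Unknown if eligible = 50 + 145 = 195
Top: 372 + 62 + 374 + 52 = 860
Base: 372 + 62 + 374 + 160 + 52 + 195 = 1215
CON1 = 860 / 1215 = 0.7078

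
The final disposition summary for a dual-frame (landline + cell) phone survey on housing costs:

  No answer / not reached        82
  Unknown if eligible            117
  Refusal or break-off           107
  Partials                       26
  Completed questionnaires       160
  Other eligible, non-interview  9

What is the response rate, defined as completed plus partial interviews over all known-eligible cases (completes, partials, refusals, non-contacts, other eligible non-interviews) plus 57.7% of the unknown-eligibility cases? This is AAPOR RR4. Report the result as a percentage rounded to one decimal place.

Top = 160 + 26 = 186
Eligible (known) = 160 + 26 + 107 + 82 + 9 = 384
Eligible share of unknowns = 0.5770 × 117 = 67.51
Denom = 384 + 67.51 = 451.51
RR4 = 186 / 451.51 = 0.4120

41.2%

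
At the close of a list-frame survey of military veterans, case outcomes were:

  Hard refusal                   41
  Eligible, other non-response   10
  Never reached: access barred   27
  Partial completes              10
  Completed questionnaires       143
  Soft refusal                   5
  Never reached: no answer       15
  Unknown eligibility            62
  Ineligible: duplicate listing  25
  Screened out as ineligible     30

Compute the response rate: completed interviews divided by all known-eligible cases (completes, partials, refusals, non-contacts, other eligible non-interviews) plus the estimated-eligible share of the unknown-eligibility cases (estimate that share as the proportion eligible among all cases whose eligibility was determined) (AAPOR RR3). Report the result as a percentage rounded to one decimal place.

47.4%

Declined to participate = 41 + 5 = 46
Never reached = 15 + 27 = 42
Screened out, ineligible = 30 + 25 = 55
Num = 143
Known eligible = 143 + 10 + 46 + 42 + 10 = 251
e = 251 / (251 + 55) = 251 / 306 = 0.8203
Eligible share of unknowns = 0.8203 × 62 = 50.86
Denominator = 251 + 50.86 = 301.86
RR3 = 143 / 301.86 = 0.4737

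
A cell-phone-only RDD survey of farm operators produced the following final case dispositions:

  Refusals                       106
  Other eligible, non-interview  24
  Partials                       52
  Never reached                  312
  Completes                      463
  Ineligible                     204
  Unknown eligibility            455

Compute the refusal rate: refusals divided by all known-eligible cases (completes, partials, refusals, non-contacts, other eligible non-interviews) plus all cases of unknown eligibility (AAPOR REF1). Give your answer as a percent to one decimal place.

7.5%

Top = 106
Denom = 463 + 52 + 106 + 312 + 24 + 455 = 1412
REF1 = 106 / 1412 = 0.0751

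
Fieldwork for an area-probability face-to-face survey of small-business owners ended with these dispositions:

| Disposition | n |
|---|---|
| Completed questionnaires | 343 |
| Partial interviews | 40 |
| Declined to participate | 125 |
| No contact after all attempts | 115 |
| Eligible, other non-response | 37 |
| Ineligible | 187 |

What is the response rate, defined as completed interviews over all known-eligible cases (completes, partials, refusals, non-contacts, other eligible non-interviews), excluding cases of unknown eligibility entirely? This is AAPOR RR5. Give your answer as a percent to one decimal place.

Top: 343
Base: 343 + 40 + 125 + 115 + 37 = 660
RR5 = 343 / 660 = 0.5197

52.0%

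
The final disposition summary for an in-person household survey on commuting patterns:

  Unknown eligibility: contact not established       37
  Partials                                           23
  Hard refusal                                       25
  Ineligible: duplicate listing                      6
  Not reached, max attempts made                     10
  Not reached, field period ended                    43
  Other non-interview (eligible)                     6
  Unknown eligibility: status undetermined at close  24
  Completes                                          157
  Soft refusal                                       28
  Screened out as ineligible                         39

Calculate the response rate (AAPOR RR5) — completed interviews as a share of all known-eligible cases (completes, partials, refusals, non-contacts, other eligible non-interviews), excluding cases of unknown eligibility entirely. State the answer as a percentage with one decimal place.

53.8%

Refusal or break-off = 25 + 28 = 53
Non-contacts = 43 + 10 = 53
Undetermined eligibility = 37 + 24 = 61
Out of scope = 39 + 6 = 45
Numerator: 157
Denom: 157 + 23 + 53 + 53 + 6 = 292
RR5 = 157 / 292 = 0.5377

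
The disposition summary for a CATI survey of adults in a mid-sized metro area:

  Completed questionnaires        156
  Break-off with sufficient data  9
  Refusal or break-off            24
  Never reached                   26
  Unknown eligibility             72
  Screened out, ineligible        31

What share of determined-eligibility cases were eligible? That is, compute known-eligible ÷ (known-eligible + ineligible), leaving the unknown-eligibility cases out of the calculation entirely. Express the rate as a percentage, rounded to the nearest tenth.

Eligible (known) → 156 + 9 + 24 + 26 = 215
e = 215 / (215 + 31) = 215 / 246 = 0.8740

87.4%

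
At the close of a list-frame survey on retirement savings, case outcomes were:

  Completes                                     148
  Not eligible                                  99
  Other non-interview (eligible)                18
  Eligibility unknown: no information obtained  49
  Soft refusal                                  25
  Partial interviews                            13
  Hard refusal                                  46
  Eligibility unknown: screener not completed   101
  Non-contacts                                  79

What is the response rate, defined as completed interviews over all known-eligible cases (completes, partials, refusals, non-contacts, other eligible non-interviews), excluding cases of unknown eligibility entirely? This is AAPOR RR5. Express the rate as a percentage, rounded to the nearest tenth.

45.0%

Refusal or break-off = 46 + 25 = 71
Undetermined eligibility = 101 + 49 = 150
Top: 148
Denom: 148 + 13 + 71 + 79 + 18 = 329
RR5 = 148 / 329 = 0.4498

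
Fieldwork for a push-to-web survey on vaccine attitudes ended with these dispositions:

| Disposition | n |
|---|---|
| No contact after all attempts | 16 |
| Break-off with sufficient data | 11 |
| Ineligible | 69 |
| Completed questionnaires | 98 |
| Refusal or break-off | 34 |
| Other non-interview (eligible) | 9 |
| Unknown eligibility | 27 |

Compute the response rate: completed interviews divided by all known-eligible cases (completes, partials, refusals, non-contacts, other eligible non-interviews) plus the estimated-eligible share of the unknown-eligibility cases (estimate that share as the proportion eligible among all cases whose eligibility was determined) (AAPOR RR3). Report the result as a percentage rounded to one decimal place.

52.4%

Top → 98
Determined eligible → 98 + 11 + 34 + 16 + 9 = 168
e = 168 / (168 + 69) = 168 / 237 = 0.7089
Estimated eligible among unknowns → 0.7089 × 27 = 19.14
Base → 168 + 19.14 = 187.14
RR3 = 98 / 187.14 = 0.5237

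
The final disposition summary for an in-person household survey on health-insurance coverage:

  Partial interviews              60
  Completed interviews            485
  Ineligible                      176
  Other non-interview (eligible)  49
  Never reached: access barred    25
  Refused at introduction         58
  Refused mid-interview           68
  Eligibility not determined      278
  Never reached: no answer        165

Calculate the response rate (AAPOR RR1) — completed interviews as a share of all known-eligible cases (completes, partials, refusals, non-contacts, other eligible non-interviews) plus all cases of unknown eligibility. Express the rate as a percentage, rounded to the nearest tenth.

40.8%

Refused = 58 + 68 = 126
No contact after all attempts = 165 + 25 = 190
Num = 485
Denom = 485 + 60 + 126 + 190 + 49 + 278 = 1188
RR1 = 485 / 1188 = 0.4082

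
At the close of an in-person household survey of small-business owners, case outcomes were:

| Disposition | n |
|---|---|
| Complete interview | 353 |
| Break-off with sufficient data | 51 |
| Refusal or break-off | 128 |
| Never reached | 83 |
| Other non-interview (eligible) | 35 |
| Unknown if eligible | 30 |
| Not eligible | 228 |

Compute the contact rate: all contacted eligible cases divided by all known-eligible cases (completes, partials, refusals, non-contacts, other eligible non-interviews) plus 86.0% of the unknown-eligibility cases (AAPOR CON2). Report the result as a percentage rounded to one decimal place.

Num → 353 + 51 + 128 + 35 = 567
Eligible (known) → 353 + 51 + 128 + 83 + 35 = 650
e × U → 0.8600 × 30 = 25.80
Base → 650 + 25.80 = 675.80
CON2 = 567 / 675.80 = 0.8390

83.9%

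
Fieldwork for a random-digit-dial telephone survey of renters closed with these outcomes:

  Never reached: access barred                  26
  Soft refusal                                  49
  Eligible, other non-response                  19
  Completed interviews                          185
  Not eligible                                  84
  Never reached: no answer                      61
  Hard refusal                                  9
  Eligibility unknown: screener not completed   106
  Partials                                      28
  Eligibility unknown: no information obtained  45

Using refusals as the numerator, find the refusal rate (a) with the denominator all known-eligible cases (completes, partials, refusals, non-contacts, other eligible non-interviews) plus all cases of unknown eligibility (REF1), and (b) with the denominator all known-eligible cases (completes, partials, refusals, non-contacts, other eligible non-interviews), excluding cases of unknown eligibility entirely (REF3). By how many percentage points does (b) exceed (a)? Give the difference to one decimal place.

Refused = 9 + 49 = 58
No contact after all attempts = 61 + 26 = 87
Unknown eligibility = 106 + 45 = 151
Top → 58
Denom → 185 + 28 + 58 + 87 + 19 + 151 = 528
REF1 = 58 / 528 = 0.1098
Denom → 185 + 28 + 58 + 87 + 19 = 377
REF3 = 58 / 377 = 0.1538
Difference = 15.38 − 10.98 = 4.40 percentage points

4.4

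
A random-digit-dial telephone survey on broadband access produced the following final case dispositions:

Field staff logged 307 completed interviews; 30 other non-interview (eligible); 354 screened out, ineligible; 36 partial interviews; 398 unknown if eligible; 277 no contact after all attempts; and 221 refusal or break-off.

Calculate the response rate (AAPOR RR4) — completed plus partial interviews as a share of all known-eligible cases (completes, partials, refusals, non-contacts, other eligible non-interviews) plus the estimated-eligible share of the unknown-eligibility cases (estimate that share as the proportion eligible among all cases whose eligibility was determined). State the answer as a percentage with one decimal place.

29.7%

Top → 307 + 36 = 343
Eligible (known) → 307 + 36 + 221 + 277 + 30 = 871
e = 871 / (871 + 354) = 871 / 1225 = 0.7110
Eligible share of unknowns → 0.7110 × 398 = 282.98
Denominator → 871 + 282.98 = 1153.98
RR4 = 343 / 1153.98 = 0.2972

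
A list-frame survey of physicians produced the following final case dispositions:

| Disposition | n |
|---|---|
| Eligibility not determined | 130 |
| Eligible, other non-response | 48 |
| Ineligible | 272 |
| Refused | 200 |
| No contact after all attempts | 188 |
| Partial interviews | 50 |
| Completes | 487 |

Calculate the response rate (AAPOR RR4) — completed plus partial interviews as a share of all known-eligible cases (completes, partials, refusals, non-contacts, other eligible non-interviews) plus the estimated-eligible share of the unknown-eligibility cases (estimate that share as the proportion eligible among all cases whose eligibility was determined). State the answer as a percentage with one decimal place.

50.0%

Numerator → 487 + 50 = 537
Known eligible → 487 + 50 + 200 + 188 + 48 = 973
e = 973 / (973 + 272) = 973 / 1245 = 0.7815
Eligible share of unknowns → 0.7815 × 130 = 101.59
Base → 973 + 101.59 = 1074.59
RR4 = 537 / 1074.59 = 0.4997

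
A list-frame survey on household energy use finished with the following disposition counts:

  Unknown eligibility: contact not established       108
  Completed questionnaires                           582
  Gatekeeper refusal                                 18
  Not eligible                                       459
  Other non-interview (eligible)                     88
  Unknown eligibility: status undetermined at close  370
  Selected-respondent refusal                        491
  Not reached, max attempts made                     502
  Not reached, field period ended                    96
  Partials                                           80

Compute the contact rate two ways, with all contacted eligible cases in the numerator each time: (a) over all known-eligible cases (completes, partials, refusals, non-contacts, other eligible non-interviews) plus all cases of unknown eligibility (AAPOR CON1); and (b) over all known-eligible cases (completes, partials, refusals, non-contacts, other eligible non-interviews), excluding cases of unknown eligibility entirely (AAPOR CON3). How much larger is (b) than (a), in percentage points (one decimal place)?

13.9

Refusals = 18 + 491 = 509
Non-contacts = 96 + 502 = 598
Eligibility not determined = 108 + 370 = 478
Top: 582 + 80 + 509 + 88 = 1259
Denominator: 582 + 80 + 509 + 598 + 88 + 478 = 2335
CON1 = 1259 / 2335 = 0.5392
Denominator: 582 + 80 + 509 + 598 + 88 = 1857
CON3 = 1259 / 1857 = 0.6780
Difference = 67.80 − 53.92 = 13.88 percentage points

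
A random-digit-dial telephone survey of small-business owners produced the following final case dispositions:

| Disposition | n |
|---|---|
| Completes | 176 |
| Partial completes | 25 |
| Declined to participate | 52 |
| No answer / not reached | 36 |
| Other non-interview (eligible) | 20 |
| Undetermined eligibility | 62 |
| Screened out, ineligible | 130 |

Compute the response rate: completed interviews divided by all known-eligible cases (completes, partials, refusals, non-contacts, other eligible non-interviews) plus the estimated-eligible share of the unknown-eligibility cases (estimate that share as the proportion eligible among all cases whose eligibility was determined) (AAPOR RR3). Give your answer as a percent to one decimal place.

49.9%

Num: 176
Known eligible: 176 + 25 + 52 + 36 + 20 = 309
e = 309 / (309 + 130) = 309 / 439 = 0.7039
Estimated eligible among unknowns: 0.7039 × 62 = 43.64
Denominator: 309 + 43.64 = 352.64
RR3 = 176 / 352.64 = 0.4991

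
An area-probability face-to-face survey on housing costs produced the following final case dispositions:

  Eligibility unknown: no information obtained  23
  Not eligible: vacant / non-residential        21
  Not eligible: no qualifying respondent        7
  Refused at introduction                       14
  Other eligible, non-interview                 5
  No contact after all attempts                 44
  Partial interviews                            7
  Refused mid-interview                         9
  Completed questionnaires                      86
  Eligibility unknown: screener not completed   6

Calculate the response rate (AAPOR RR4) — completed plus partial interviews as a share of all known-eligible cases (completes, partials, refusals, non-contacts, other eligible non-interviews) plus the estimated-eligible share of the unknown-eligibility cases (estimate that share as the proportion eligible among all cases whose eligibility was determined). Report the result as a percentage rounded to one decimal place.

49.0%

Refusal or break-off = 14 + 9 = 23
Eligibility not determined = 6 + 23 = 29
Screened out, ineligible = 7 + 21 = 28
Num: 86 + 7 = 93
Known eligible: 86 + 7 + 23 + 44 + 5 = 165
e = 165 / (165 + 28) = 165 / 193 = 0.8549
Estimated eligible among unknowns: 0.8549 × 29 = 24.79
Base: 165 + 24.79 = 189.79
RR4 = 93 / 189.79 = 0.4900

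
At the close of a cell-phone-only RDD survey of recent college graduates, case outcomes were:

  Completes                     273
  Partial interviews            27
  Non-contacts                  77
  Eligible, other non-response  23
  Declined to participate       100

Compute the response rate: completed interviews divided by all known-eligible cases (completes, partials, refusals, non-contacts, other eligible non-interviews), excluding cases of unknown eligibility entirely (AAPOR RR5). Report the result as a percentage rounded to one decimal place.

54.6%

Numerator: 273
Base: 273 + 27 + 100 + 77 + 23 = 500
RR5 = 273 / 500 = 0.5460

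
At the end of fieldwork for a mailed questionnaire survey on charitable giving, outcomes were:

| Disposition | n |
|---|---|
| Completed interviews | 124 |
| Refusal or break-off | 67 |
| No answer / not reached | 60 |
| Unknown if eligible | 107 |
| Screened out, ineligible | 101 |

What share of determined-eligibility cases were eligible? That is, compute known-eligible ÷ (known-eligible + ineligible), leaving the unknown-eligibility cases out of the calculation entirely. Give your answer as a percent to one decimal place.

Known eligible = 124 + 67 + 60 = 251
e = 251 / (251 + 101) = 251 / 352 = 0.7131

71.3%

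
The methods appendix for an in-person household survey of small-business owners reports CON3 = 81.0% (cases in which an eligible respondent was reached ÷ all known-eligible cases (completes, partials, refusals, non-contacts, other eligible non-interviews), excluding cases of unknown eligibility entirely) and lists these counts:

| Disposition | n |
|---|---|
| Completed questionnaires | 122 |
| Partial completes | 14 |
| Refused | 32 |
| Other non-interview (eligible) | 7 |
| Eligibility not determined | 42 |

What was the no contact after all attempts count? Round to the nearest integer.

Top → 122 + 14 + 32 + 7 = 175
CON3 = 175 / D = 0.810
D = 175 / 0.810 = 216.0
Remaining denominator categories sum to 175
no contact after all attempts = 216.0 − 175 ≈ 41

41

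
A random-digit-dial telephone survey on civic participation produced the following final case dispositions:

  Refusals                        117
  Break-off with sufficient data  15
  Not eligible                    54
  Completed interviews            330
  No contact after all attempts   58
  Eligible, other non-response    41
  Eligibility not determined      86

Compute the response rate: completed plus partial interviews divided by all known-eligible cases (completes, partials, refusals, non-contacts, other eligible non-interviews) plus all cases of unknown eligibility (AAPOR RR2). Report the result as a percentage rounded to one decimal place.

Top = 330 + 15 = 345
Base = 330 + 15 + 117 + 58 + 41 + 86 = 647
RR2 = 345 / 647 = 0.5332

53.3%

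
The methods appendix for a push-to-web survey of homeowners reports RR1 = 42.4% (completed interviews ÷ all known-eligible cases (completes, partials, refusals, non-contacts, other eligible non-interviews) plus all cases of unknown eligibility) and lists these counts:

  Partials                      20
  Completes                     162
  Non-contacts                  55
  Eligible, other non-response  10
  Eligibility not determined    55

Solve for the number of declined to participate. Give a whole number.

RR1 = 162 / D = 0.424
D = 162 / 0.424 = 382.1
Rest of base = 302
declined to participate = 382.1 − 302 ≈ 80

80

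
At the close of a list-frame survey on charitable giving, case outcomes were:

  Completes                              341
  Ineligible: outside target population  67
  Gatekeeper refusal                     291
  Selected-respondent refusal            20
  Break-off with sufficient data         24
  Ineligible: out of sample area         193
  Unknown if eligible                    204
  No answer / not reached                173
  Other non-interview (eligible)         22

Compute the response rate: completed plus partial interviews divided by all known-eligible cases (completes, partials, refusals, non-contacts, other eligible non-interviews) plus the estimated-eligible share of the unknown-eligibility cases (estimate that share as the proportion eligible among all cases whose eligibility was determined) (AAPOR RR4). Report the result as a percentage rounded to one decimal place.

35.5%

Refusal or break-off = 291 + 20 = 311
Screened out, ineligible = 67 + 193 = 260
Num = 341 + 24 = 365
Known eligible = 341 + 24 + 311 + 173 + 22 = 871
e = 871 / (871 + 260) = 871 / 1131 = 0.7701
e × U = 0.7701 × 204 = 157.10
Base = 871 + 157.10 = 1028.10
RR4 = 365 / 1028.10 = 0.3550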